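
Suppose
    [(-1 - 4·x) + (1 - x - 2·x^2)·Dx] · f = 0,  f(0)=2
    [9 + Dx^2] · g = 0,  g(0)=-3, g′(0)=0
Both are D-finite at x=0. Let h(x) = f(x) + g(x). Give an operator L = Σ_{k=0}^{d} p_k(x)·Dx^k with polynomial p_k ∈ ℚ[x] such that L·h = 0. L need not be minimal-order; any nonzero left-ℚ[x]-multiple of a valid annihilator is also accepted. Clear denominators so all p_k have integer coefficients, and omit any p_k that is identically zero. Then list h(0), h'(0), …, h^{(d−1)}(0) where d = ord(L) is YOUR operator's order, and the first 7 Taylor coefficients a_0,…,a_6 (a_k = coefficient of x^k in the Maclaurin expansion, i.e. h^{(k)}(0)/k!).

L = (117 + 486·x + 135·x^2 + 360·x^3 + 540·x^4 + 432·x^5) + (-45 + 63·x + 81·x^2 - 153·x^3 - 18·x^4 + 324·x^5 + 216·x^6)·Dx + (13 + 54·x + 15·x^2 + 40·x^3 + 60·x^4 + 48·x^5)·Dx^2 + (-5 + 7·x + 9·x^2 - 17·x^3 - 2·x^4 + 36·x^5 + 24·x^6)·Dx^3  (order 3).
h: a_k = -1, 2, 39/2, 10, 95/8, 42, 7123/80, …
ICs: h(0) = -1, h′(0) = 2, h′′(0) = 39.

f: a_k = 2, 2, 6, 10, 22, 42, 86, …
g: a_k = -3, 0, 27/2, 0, -81/8, 0, 243/80, …
f+g: L₀ = lclm(L_f,L_g), ord ≤ 1+2.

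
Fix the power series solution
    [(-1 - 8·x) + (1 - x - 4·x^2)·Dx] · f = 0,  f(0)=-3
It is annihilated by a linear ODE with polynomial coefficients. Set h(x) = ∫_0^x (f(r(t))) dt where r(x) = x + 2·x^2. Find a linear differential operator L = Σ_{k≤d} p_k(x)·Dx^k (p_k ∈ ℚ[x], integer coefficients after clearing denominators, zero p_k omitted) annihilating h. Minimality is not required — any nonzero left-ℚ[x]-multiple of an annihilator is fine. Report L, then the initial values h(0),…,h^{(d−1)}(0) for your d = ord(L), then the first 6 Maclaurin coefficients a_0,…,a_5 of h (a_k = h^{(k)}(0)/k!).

L = (1 + 12·x + 48·x^2 + 64·x^3)·Dx + (-1 + x + 6·x^2 + 16·x^3 + 16·x^4)·Dx^2  (order 2).
h: a_k = 0, -3, -3/2, -7, -87/4, -309/5, …
ICs: h(0) = 0, h′(0) = -3.

f: a_k = -3, -3, -15, -27, -87, -195, …
Change of var in L_f (x↦r) gives L₀.
∫: right-multiply L₀ by Dx.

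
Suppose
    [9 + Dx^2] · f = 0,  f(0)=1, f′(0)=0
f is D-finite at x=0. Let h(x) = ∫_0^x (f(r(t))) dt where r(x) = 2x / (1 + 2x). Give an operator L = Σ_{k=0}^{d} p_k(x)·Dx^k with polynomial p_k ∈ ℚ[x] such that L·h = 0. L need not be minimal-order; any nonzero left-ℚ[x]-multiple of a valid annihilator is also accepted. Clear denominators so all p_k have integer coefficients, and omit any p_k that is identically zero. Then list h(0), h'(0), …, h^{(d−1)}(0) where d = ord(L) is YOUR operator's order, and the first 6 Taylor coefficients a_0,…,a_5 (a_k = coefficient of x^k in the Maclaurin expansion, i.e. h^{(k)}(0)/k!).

L = 36·Dx + (4 + 24·x + 48·x^2 + 32·x^3)·Dx^2 + (1 + 8·x + 24·x^2 + 32·x^3 + 16·x^4)·Dx^3  (order 3).
h: a_k = 0, 1, 0, -6, 18, -162/5, …
ICs: h(0) = 0, h′(0) = 1, h′′(0) = 0.

f: a_k = 1, 0, -9/2, 0, 27/8, 0, …
h₀=f(r): pull back L_f along r ⇒ L₀.
∫: right-multiply L₀ by Dx.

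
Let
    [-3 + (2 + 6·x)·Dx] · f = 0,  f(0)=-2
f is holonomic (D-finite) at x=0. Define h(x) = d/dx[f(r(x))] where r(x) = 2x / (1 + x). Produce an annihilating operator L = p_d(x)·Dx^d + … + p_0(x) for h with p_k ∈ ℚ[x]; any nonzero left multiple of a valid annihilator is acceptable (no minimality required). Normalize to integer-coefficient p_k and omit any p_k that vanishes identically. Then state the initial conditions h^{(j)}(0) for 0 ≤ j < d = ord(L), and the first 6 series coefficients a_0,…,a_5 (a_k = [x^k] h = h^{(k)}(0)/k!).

f: a_k = -2, -3, 9/4, -27/8, 405/64, -1701/128, …
Substitute x→r, Dx→(1/r')Dx; clear ⇒ L₀.
Derive L from L₀ (diff closure).
L = (-5 - 14·x) + (-1 - 8·x - 7·x^2)·Dx  (order 1).
h: a_k = -6, 30, -153, 861, -20685/4, 128961/4, …
ICs: h(0) = -6.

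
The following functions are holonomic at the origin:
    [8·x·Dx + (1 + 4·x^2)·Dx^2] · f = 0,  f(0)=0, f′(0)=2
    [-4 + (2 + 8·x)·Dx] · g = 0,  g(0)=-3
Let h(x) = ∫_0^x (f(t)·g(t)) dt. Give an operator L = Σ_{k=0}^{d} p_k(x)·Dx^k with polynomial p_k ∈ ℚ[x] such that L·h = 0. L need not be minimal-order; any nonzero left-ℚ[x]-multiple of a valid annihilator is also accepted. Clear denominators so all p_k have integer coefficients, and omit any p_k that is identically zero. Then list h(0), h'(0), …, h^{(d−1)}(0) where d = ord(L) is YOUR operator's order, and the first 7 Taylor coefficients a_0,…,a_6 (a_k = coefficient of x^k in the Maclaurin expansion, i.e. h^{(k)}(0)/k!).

f: a_k = 0, 2, 0, -8/3, 0, 32/5, 0, …
g: a_k = -3, -6, 6, -12, 30, -84, 252, …
L₀ := L_f ⊗_s L_g (sym. prod.), ord ≤ 2.
∫: right-multiply L₀ by Dx.
L = (12 - 16·x - 16·x^2)·Dx + (-4 - 8·x + 48·x^2 + 64·x^3)·Dx^2 + (1 + 8·x + 20·x^2 + 32·x^3 + 64·x^4)·Dx^3  (order 3).
h: a_k = 0, 0, -3, -4, 5, -8/5, 62/15, …
ICs: h(0) = 0, h′(0) = 0, h′′(0) = -6.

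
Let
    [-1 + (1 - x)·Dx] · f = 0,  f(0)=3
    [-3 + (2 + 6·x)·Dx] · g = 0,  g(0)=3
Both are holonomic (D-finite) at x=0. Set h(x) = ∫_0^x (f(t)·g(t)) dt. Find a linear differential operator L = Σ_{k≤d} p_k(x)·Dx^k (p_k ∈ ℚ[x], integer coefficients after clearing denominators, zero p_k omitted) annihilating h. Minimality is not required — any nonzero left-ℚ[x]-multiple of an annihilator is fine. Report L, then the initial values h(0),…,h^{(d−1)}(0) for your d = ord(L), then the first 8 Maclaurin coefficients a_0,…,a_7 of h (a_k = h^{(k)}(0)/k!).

f: a_k = 3, 3, 3, 3, 3, 3, 3, 3, …
g: a_k = 3, 9/2, -27/8, 81/16, -1215/128, 5103/256, -45927/1024, 216513/2048, …
Sym-product of L_f,L_g gives L₀ (≤ ord 1).
Integrate: L := L₀·Dx.
L = (5 + 3·x)·Dx + (-2 - 4·x + 6·x^2)·Dx^2  (order 2).
h: a_k = 0, 9, 45/4, 33/8, 441/64, -117/640, 5025/512, -77481/7168, …
ICs: h(0) = 0, h′(0) = 9.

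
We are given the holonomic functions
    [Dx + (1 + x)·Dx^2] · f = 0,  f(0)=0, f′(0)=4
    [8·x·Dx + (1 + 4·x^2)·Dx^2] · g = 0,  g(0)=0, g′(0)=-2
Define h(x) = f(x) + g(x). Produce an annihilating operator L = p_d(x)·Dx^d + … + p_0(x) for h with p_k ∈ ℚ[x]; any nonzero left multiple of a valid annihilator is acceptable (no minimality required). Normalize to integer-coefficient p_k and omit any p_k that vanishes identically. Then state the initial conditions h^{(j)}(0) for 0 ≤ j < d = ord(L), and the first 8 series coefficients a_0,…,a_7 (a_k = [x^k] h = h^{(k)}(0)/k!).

L = (-8 - 24·x + 96·x^2 + 32·x^3)·Dx + (-10 - 16·x + 72·x^2 + 192·x^3 + 64·x^4)·Dx^2 + (-1 + 7·x + 8·x^2 + 32·x^3 + 48·x^4 + 16·x^5)·Dx^3  (order 3).
h: a_k = 0, 2, -2, 4, -1, -28/5, -2/3, 132/7, …
ICs: h(0) = 0, h′(0) = 2, h′′(0) = -4.

f: a_k = 0, 4, -2, 4/3, -1, 4/5, -2/3, 4/7, …
g: a_k = 0, -2, 0, 8/3, 0, -32/5, 0, 128/7, …
L₀ := lclm(L_f,L_g); ord L₀ ≤ 2+2.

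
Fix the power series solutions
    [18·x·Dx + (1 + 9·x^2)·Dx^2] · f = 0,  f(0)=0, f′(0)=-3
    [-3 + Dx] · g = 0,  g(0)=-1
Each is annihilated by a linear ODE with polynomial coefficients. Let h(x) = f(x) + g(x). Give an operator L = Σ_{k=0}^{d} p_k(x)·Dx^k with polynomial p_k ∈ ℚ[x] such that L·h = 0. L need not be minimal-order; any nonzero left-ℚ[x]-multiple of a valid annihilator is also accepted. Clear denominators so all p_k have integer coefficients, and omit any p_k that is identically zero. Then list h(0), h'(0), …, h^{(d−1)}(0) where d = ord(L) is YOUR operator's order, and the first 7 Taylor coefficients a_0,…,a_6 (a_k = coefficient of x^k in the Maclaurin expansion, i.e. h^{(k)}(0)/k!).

L = (18 - 108·x - 162·x^2)·Dx + (-9 + 27·x + 27·x^2 - 81·x^3)·Dx^2 + (1 + 3·x + 9·x^2 + 27·x^3)·Dx^3  (order 3).
h: a_k = -1, -6, -9/2, 9/2, -27/8, -405/8, -81/80, …
ICs: h(0) = -1, h′(0) = -6, h′′(0) = -9.

f: a_k = 0, -3, 0, 9, 0, -243/5, 0, …
g: a_k = -1, -3, -9/2, -9/2, -27/8, -81/40, -81/80, …
Weyl lclm of L_f,L_g ⇒ L₀ (ord ≤ 3).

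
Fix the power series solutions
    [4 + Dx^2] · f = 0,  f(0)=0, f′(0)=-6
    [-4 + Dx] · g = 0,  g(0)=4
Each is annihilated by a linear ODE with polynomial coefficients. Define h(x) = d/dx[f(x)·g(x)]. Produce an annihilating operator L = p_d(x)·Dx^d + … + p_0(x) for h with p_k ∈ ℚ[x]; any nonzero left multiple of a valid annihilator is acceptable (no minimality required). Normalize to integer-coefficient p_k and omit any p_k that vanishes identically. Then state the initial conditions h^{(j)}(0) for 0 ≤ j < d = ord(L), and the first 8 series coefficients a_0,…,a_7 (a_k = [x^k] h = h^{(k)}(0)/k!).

L = 20 - 8·Dx + Dx^2  (order 2).
h: a_k = -24, -192, -528, -768, -656, -1408/5, 928/15, 1024/5, …
ICs: h(0) = -24, h′(0) = -192.

f: a_k = 0, -6, 0, 4, 0, -4/5, 0, 8/105, …
g: a_k = 4, 16, 32, 128/3, 128/3, 512/15, 1024/45, 4096/315, …
f·g: L₀ = L_f ⊗_s L_g, ord ≤ 2·1.
h=h₀': d/dx-closure on L₀ ⇒ L.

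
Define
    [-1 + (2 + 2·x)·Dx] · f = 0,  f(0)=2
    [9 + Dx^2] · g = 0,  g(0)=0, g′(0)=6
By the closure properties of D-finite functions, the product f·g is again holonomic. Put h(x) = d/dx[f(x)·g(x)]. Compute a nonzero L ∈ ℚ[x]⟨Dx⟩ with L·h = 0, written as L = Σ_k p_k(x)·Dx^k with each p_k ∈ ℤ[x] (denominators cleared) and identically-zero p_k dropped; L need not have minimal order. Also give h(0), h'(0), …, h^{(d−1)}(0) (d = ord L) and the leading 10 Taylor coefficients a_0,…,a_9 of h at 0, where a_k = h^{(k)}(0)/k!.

f: a_k = 2, 1, -1/4, 1/8, -5/64, 7/128, -21/512, 33/1024, -429/16384, 715/32768, …
g: a_k = 0, 6, 0, -9, 0, 81/20, 0, -243/280, 0, 243/2240, …
Product ⇒ symmetric product L₀, ord ≤ 2.
h=h₀': d/dx-closure on L₀ ⇒ L.
L = (551 + 1968·x + 2712·x^2 + 1728·x^3 + 432·x^4) + (-44 - 140·x - 144·x^2 - 48·x^3)·Dx + (52 + 200·x + 292·x^2 + 192·x^3 + 48·x^4)·Dx^2  (order 2).
h: a_k = 12, 12, -117/2, -33, 1581/32, 3123/160, -20529/1280, -2367/448, 850419/286720, 5109/8192, …
ICs: h(0) = 12, h′(0) = 12.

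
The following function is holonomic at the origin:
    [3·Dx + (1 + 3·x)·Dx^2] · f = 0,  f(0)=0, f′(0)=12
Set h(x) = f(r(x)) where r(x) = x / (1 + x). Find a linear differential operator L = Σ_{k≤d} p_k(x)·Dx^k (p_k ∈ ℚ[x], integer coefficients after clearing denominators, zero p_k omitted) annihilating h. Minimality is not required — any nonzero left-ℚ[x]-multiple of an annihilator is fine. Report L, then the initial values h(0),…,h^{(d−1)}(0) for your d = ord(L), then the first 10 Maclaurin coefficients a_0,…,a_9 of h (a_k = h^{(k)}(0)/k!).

L = (5 + 8·x)·Dx + (1 + 5·x + 4·x^2)·Dx^2  (order 2).
h: a_k = 0, 12, -30, 84, -255, 4092/5, -2730, 65532/7, -65535/2, 116508, …
ICs: h(0) = 0, h′(0) = 12.

f: a_k = 0, 12, -18, 36, -81, 972/5, -486, 8748/7, -6561/2, 8748, …
L₀ from L_f via x↦r, Dx↦r'^{-1}Dx.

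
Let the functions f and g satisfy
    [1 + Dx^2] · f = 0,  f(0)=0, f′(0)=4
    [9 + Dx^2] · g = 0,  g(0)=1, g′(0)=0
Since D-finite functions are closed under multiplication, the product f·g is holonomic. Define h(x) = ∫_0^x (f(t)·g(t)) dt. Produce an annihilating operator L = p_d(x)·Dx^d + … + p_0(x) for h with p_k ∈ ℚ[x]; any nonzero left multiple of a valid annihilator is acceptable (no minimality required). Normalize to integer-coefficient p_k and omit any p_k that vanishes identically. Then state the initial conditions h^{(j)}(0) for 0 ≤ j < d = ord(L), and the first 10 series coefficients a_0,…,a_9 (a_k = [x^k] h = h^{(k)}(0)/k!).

f: a_k = 0, 4, 0, -2/3, 0, 1/30, 0, -1/1260, 0, 1/90720, …
g: a_k = 1, 0, -9/2, 0, 27/8, 0, -81/80, 0, 729/4480, 0, …
Product ⇒ symmetric product L₀, ord ≤ 4.
h=∫₀ˣh₀: take L = L₀·Dx.
L = 64·Dx + 20·Dx^3 + Dx^5  (order 5).
h: a_k = 0, 0, 2, 0, -14/3, 0, 124/45, 0, -254/315, 0, …
ICs: h(0) = 0, h′(0) = 0, h′′(0) = 4, h′′′(0) = 0, h′′′′(0) = -112.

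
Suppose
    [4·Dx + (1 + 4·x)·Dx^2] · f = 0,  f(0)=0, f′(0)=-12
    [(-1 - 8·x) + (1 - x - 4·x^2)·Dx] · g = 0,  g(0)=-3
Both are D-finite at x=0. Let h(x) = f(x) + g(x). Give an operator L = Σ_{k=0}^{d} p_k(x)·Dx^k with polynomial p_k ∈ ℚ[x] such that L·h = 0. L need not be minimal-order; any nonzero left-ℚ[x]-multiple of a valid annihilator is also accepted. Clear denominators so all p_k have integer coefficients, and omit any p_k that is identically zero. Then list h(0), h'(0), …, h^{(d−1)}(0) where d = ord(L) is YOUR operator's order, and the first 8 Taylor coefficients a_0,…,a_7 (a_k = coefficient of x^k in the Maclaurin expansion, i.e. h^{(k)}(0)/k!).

L = (-268 - 1616·x - 5504·x^2 - 4608·x^3 - 6144·x^4)·Dx + (-11 - 360·x - 3008·x^2 - 7680·x^3 - 9472·x^4 - 10240·x^5)·Dx^2 + (7 + 67·x + 154·x^2 - 136·x^3 - 928·x^4 - 2176·x^5 - 2048·x^6)·Dx^3  (order 3).
h: a_k = -3, -15, 9, -91, 105, -4047/5, 1505, -58413/7, …
ICs: h(0) = -3, h′(0) = -15, h′′(0) = 18.

f: a_k = 0, -12, 24, -64, 192, -3072/5, 2048, -49152/7, …
g: a_k = -3, -3, -15, -27, -87, -195, -543, -1323, …
h₀=f+g: left-lcm gives L₀, ord ≤ 3.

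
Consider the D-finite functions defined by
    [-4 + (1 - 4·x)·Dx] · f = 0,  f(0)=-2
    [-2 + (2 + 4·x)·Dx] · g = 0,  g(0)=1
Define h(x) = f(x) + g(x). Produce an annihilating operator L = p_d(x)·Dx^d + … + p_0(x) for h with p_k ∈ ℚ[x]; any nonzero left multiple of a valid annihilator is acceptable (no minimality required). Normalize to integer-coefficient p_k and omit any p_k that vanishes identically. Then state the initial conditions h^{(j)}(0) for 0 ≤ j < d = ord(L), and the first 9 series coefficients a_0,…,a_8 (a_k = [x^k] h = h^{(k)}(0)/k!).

f: a_k = -2, -8, -32, -128, -512, -2048, -8192, -32768, -131072, …
g: a_k = 1, 1, -1/2, 1/2, -5/8, 7/8, -21/16, 33/16, -429/128, …
L₀ := lclm(L_f,L_g); ord L₀ ≤ 1+1.
L = (-12 - 16·x) + (11 + 40·x + 48·x^2)·Dx + (-1 - 2·x + 16·x^2 + 32·x^3)·Dx^2  (order 2).
h: a_k = -1, -7, -65/2, -255/2, -4101/8, -16377/8, -131093/16, -524255/16, -16777645/128, …
ICs: h(0) = -1, h′(0) = -7.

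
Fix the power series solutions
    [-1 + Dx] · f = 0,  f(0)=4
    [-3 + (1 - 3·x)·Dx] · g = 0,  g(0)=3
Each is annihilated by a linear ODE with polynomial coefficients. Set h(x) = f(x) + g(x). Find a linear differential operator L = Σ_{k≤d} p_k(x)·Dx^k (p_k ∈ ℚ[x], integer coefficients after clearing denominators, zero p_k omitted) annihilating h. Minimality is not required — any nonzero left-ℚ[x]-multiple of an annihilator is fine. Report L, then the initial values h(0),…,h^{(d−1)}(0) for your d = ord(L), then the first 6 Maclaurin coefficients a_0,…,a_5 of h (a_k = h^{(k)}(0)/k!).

f: a_k = 4, 4, 2, 2/3, 1/6, 1/30, …
g: a_k = 3, 9, 27, 81, 243, 729, …
Weyl lclm of L_f,L_g ⇒ L₀ (ord ≤ 2).
L = (15 + 9·x) + (-17 - 6·x + 9·x^2)·Dx + (2 - 3·x - 9·x^2)·Dx^2  (order 2).
h: a_k = 7, 13, 29, 245/3, 1459/6, 21871/30, …
ICs: h(0) = 7, h′(0) = 13.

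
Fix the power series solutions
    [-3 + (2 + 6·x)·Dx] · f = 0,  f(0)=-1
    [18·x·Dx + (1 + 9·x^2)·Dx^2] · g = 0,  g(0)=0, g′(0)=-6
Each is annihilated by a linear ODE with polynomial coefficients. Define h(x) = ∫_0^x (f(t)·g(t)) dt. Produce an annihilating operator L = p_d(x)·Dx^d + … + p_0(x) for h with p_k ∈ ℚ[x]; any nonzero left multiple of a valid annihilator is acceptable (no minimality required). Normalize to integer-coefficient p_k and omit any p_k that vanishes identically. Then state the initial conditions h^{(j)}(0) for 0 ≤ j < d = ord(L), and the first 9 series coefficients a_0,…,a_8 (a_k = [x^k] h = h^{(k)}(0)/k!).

L = (27 - 108·x - 81·x^2)·Dx + (-12 + 36·x + 324·x^2 + 324·x^3)·Dx^2 + (4 + 24·x + 72·x^2 + 216·x^3 + 324·x^4)·Dx^3  (order 3).
h: a_k = 0, 0, 3, 3, -99/16, -27/8, 10503/640, 99387/4480, -13743837/143360, …
ICs: h(0) = 0, h′(0) = 0, h′′(0) = 6.

f: a_k = -1, -3/2, 9/8, -27/16, 405/128, -1701/256, 15309/1024, -72171/2048, 2814669/32768, …
g: a_k = 0, -6, 0, 18, 0, -486/5, 0, 4374/7, 0, …
Product ⇒ symmetric product L₀, ord ≤ 2.
Integrate: L := L₀·Dx.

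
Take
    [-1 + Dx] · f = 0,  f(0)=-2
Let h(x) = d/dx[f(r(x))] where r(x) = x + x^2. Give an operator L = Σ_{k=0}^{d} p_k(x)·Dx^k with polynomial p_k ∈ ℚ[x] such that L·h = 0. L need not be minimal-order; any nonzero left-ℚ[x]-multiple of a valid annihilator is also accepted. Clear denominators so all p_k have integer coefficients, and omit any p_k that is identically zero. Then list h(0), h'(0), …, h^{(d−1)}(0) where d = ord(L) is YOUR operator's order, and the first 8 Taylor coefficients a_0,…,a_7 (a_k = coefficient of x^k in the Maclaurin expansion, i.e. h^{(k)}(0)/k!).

L = (3 + 4·x + 4·x^2) + (-1 - 2·x)·Dx  (order 1).
h: a_k = -2, -6, -7, -25/3, -27/4, -331/60, -1303/360, -1979/840, …
ICs: h(0) = -2.

f: a_k = -2, -2, -1, -1/3, -1/12, -1/60, -1/360, -1/2520, …
h₀=f(r): pull back L_f along r ⇒ L₀.
h=h₀': d/dx-closure on L₀ ⇒ L.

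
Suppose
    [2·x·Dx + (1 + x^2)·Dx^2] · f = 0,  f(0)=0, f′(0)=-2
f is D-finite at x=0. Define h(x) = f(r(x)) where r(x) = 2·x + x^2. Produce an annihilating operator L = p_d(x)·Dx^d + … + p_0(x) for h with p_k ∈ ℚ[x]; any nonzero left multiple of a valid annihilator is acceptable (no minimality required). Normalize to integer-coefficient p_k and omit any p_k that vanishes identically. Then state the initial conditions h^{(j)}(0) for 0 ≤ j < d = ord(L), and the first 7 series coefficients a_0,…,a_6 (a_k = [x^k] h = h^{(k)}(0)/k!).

L = (-1 + 8·x + 16·x^2 + 12·x^3 + 3·x^4)·Dx + (1 + x + 4·x^2 + 8·x^3 + 5·x^4 + x^5)·Dx^2  (order 2).
h: a_k = 0, -4, -2, 16/3, 8, -44/5, -94/3, …
ICs: h(0) = 0, h′(0) = -4.

f: a_k = 0, -2, 0, 2/3, 0, -2/5, 0, …
L₀ from L_f via x↦r, Dx↦r'^{-1}Dx.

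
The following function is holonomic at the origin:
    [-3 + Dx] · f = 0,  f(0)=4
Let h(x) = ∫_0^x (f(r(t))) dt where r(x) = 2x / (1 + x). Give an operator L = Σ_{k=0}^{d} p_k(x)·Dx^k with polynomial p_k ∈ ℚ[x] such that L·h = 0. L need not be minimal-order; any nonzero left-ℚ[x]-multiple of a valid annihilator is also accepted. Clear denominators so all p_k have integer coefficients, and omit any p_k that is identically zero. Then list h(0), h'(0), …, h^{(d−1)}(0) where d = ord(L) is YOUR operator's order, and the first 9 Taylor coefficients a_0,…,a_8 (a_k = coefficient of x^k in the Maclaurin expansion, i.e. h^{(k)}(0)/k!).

L = -6·Dx + (1 + 2·x + x^2)·Dx^2  (order 2).
h: a_k = 0, 4, 12, 16, 6, -24/5, -4/5, 96/35, -57/35, …
ICs: h(0) = 0, h′(0) = 4.

f: a_k = 4, 12, 18, 18, 27/2, 81/10, 81/20, 243/140, 729/1120, …
Change of var in L_f (x↦r) gives L₀.
h=∫h₀ ⇒ L = L₀·Dx.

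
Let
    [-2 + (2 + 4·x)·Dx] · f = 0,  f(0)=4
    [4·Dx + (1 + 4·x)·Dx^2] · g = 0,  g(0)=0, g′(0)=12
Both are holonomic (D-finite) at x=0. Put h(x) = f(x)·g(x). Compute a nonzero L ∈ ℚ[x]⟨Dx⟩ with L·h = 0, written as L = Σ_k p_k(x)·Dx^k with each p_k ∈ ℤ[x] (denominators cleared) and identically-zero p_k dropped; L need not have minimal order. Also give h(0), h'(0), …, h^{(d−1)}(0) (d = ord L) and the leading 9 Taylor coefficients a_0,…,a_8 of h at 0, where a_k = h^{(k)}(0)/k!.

f: a_k = 4, 4, -2, 2, -5/2, 7/2, -21/4, 33/4, -429/32, …
g: a_k = 0, 12, -24, 64, -192, 3072/5, -2048, 49152/7, -24576, …
L₀ := L_f ⊗_s L_g (sym. prod.), ord ≤ 2.
L = (-1 + 4·x) + (2 + 4·x)·Dx + (1 + 8·x + 20·x^2 + 16·x^3)·Dx^2  (order 2).
h: a_k = 0, 48, -48, 136, -440, 7418/5, -25602/5, 629127/35, -2238717/35, …
ICs: h(0) = 0, h′(0) = 48.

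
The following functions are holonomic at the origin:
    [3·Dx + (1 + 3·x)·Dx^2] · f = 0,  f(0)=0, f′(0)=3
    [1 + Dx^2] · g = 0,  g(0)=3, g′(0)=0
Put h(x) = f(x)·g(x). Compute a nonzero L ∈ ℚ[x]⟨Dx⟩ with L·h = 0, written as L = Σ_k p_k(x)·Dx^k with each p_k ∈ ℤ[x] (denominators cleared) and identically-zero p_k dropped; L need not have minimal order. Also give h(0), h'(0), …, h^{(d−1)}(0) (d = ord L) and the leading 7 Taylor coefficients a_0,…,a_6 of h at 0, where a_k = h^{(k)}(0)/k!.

L = (-203 - 222·x - 189·x^2 + 432·x^3 + 324·x^4) + (-84 - 108·x + 648·x^2 + 648·x^3)·Dx + (-208 - 228·x - 54·x^2 + 864·x^3 + 648·x^4)·Dx^2 + (-84 - 108·x + 648·x^2 + 648·x^3)·Dx^3 + (-5 - 6·x + 135·x^2 + 432·x^3 + 324·x^4)·Dx^4  (order 4).
h: a_k = 0, 9, -27/2, 45/2, -54, 5307/40, -5355/16, …
ICs: h(0) = 0, h′(0) = 9, h′′(0) = -27, h′′′(0) = 135.

f: a_k = 0, 3, -9/2, 9, -81/4, 243/5, -243/2, …
g: a_k = 3, 0, -3/2, 0, 1/8, 0, -1/240, …
Sym-product of L_f,L_g gives L₀ (≤ ord 4).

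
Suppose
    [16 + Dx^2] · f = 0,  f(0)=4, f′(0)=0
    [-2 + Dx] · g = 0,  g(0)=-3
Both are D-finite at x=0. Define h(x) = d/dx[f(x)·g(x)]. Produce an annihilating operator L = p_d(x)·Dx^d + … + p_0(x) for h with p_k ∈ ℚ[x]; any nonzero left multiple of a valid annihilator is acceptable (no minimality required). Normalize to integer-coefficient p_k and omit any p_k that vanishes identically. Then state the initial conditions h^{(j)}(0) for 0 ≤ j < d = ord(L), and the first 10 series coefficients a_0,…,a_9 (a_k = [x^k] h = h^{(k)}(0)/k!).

L = 20 - 4·Dx + Dx^2  (order 2).
h: a_k = -24, 144, 528, 224, -656, -3744/5, -928/15, 33728/105, 19184/105, -2528/315, …
ICs: h(0) = -24, h′(0) = 144.

f: a_k = 4, 0, -32, 0, 128/3, 0, -1024/45, 0, 2048/315, 0, …
g: a_k = -3, -6, -6, -4, -2, -4/5, -4/15, -8/105, -2/105, -4/945, …
Sym-product of L_f,L_g gives L₀ (≤ ord 2).
Derive L from L₀ (diff closure).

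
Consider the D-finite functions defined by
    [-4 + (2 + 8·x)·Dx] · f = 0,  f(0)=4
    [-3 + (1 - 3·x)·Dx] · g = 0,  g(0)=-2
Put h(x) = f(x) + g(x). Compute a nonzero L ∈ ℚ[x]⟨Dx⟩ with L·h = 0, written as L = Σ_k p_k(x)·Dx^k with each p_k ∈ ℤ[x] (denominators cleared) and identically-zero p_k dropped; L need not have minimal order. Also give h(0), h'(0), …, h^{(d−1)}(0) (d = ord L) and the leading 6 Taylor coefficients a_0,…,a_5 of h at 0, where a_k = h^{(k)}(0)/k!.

f: a_k = 4, 8, -8, 16, -40, 112, …
g: a_k = -2, -6, -18, -54, -162, -486, …
h₀=f+g: left-lcm gives L₀, ord ≤ 2.
L = (48 + 108·x) + (-22 - 120·x - 324·x^2)·Dx + (1 + 19·x + 6·x^2 - 216·x^3)·Dx^2  (order 2).
h: a_k = 2, 2, -26, -38, -202, -374, …
ICs: h(0) = 2, h′(0) = 2.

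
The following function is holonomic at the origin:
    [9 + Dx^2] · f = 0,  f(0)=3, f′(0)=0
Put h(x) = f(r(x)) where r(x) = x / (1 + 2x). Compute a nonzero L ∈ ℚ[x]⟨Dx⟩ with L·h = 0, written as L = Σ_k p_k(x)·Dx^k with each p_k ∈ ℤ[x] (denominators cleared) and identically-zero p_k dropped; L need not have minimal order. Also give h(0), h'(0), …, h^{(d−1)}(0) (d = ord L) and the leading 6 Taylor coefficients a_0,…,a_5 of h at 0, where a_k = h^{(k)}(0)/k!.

f: a_k = 3, 0, -27/2, 0, 81/8, 0, …
h₀=f(r): pull back L_f along r ⇒ L₀.
L = 9 + (4 + 24·x + 48·x^2 + 32·x^3)·Dx + (1 + 8·x + 24·x^2 + 32·x^3 + 16·x^4)·Dx^2  (order 2).
h: a_k = 3, 0, -27/2, 54, -1215/8, 351, …
ICs: h(0) = 3, h′(0) = 0.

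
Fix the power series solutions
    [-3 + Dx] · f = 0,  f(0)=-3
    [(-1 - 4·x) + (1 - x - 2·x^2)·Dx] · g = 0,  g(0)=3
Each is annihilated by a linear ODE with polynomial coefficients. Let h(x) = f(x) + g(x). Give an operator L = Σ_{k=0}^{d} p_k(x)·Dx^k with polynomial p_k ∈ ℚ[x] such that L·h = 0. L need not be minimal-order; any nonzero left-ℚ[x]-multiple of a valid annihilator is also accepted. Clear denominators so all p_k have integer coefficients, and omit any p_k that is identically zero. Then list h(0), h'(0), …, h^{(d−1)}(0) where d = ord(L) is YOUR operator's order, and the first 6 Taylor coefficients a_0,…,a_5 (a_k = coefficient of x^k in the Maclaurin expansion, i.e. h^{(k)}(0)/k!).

f: a_k = -3, -9, -27/2, -27/2, -81/8, -243/40, …
g: a_k = 3, 3, 9, 15, 33, 63, …
L₀ := lclm(L_f,L_g); ord L₀ ≤ 1+1.
L = (9 + 9·x + 126·x^2 + 72·x^3) + (3 - 30·x - 51·x^2 + 36·x^3 + 36·x^4)·Dx + (-2 + 9·x + 3·x^2 - 20·x^3 - 12·x^4)·Dx^2  (order 2).
h: a_k = 0, -6, -9/2, 3/2, 183/8, 2277/40, …
ICs: h(0) = 0, h′(0) = -6.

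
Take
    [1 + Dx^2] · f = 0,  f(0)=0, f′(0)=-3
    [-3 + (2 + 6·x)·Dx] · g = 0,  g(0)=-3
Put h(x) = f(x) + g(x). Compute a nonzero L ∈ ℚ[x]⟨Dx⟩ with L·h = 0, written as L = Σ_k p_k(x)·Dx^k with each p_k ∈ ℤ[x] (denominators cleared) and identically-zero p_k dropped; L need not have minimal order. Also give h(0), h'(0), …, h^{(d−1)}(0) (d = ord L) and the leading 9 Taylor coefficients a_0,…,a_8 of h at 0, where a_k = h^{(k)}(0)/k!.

L = (-93 - 72·x - 108·x^2) + (-10 + 18·x + 216·x^2 + 216·x^3)·Dx + (-93 - 72·x - 108·x^2)·Dx^2 + (-10 + 18·x + 216·x^2 + 216·x^3)·Dx^3  (order 3).
h: a_k = -3, -15/2, 27/8, -73/16, 1215/128, -25547/1280, 45927/1024, -22733737/215040, 8444007/32768, …
ICs: h(0) = -3, h′(0) = -15/2, h′′(0) = 27/4.

f: a_k = 0, -3, 0, 1/2, 0, -1/40, 0, 1/1680, 0, …
g: a_k = -3, -9/2, 27/8, -81/16, 1215/128, -5103/256, 45927/1024, -216513/2048, 8444007/32768, …
h₀=f+g: left-lcm gives L₀, ord ≤ 3.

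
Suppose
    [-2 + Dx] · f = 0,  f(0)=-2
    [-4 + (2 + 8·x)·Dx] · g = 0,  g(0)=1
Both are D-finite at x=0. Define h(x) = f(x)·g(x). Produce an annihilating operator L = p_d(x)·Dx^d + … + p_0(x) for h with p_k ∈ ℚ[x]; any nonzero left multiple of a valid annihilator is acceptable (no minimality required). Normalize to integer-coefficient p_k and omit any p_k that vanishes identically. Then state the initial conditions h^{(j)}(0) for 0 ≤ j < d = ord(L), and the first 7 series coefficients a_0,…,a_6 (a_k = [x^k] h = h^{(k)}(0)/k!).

L = (-4 - 8·x) + (1 + 4·x)·Dx  (order 1).
h: a_k = -2, -8, -8, -32/3, 16/3, -448/15, 3904/45, …
ICs: h(0) = -2.

f: a_k = -2, -4, -4, -8/3, -4/3, -8/15, -8/45, …
g: a_k = 1, 2, -2, 4, -10, 28, -84, …
f·g: L₀ = L_f ⊗_s L_g, ord ≤ 1·1.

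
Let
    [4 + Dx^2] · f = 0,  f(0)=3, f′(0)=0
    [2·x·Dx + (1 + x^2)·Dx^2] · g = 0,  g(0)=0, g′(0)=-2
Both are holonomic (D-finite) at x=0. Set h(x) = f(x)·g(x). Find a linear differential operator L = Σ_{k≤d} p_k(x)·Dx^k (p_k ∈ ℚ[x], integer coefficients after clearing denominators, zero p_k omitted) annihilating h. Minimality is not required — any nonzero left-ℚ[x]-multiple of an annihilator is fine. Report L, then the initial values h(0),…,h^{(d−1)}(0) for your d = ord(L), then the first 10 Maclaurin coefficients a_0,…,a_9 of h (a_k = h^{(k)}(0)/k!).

f: a_k = 3, 0, -6, 0, 2, 0, -4/15, 0, 2/105, 0, …
g: a_k = 0, -2, 0, 2/3, 0, -2/5, 0, 2/7, 0, -2/9, …
L₀ := L_f ⊗_s L_g (sym. prod.), ord ≤ 4.
L = (160 + 464·x^2 + 464·x^4 + 256·x^6 + 64·x^8) + (96·x + 224·x^3 + 192·x^5 + 64·x^7)·Dx + (60 + 188·x^2 + 216·x^4 + 128·x^6 + 32·x^8)·Dx^2 + (24·x + 56·x^3 + 48·x^5 + 16·x^7)·Dx^3 + (5 + 18·x^2 + 25·x^4 + 16·x^6 + 4·x^8)·Dx^4  (order 4).
h: a_k = 0, -6, 0, 14, 0, -46/5, 0, 538/105, 0, -214/63, …
ICs: h(0) = 0, h′(0) = -6, h′′(0) = 0, h′′′(0) = 84.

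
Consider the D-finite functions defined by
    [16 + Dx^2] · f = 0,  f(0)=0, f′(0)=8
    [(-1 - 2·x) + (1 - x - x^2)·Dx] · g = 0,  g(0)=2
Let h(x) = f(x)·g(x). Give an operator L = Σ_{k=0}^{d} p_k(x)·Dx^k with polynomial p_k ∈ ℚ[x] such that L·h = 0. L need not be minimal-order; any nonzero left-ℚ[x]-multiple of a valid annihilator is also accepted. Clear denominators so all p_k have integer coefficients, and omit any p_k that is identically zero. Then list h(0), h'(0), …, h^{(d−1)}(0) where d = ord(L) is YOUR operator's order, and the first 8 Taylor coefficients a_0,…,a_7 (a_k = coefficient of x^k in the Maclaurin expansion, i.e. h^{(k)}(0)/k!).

f: a_k = 0, 8, 0, -64/3, 0, 256/15, 0, -2048/315, …
g: a_k = 2, 2, 4, 6, 10, 16, 26, 42, …
h₀=f·g: eliminate ⇒ L₀, order ≤ 2·1.
L = (-14 + 16·x + 16·x^2) + (2 + 4·x)·Dx + (-1 + x + x^2)·Dx^2  (order 2).
h: a_k = 0, 16, 16, -32/3, 16/3, 144/5, 512/15, 15728/315, …
ICs: h(0) = 0, h′(0) = 16.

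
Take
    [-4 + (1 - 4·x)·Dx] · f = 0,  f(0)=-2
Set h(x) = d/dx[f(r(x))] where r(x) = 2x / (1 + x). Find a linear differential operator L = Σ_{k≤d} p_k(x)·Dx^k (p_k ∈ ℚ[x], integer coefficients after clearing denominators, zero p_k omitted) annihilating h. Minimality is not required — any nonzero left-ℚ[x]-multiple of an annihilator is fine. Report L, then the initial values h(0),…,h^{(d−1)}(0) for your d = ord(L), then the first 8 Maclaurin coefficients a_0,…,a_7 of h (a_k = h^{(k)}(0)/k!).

f: a_k = -2, -8, -32, -128, -512, -2048, -8192, -32768, …
Substitute x→r, Dx→(1/r')Dx; clear ⇒ L₀.
Derive L from L₀ (diff closure).
L = 14 + (-1 + 7·x)·Dx  (order 1).
h: a_k = -16, -224, -2352, -21952, -192080, -1613472, -13176688, -105413504, …
ICs: h(0) = -16.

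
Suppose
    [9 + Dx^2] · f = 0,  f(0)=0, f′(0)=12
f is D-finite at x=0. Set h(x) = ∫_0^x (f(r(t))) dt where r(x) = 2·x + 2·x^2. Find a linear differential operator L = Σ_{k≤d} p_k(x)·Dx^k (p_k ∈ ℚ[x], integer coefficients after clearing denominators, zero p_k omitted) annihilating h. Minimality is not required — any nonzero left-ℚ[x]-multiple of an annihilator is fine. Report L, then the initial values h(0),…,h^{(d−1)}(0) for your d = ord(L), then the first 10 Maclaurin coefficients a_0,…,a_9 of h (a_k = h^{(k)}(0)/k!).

f: a_k = 0, 12, 0, -18, 0, 81/10, 0, -243/140, 0, 243/1120, …
f∘r: x↦r, Dx↦Dx/r' in L_f ⇒ L₀.
∫: right-multiply L₀ by Dx.
L = (36 + 216·x + 432·x^2 + 288·x^3)·Dx - 2·Dx^2 + (1 + 2·x)·Dx^3  (order 3).
h: a_k = 0, 0, 12, 8, -36, -432/5, -144/5, 1152/7, 10368/35, 576/5, …
ICs: h(0) = 0, h′(0) = 0, h′′(0) = 24.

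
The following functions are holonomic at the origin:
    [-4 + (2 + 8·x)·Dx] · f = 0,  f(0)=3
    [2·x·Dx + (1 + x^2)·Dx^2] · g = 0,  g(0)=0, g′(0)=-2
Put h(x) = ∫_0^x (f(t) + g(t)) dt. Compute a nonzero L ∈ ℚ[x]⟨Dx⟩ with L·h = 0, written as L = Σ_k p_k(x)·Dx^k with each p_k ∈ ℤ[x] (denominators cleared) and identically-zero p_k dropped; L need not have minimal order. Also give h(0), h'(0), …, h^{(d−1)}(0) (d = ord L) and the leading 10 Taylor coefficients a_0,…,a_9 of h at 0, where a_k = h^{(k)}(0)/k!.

f: a_k = 3, 6, -6, 12, -30, 84, -252, 792, -2574, 8580, …
g: a_k = 0, -2, 0, 2/3, 0, -2/5, 0, 2/7, 0, -2/9, …
h₀=f+g: left-lcm gives L₀, ord ≤ 3.
∫: right-multiply L₀ by Dx.
L = (-2 - 20·x + 6·x^2 + 12·x^3)·Dx^2 + (-7 - 8·x - 25·x^2 + 24·x^3 + 42·x^4)·Dx^3 + (-1 - 3·x + 6·x^2 + 9·x^3 + 7·x^4 + 12·x^5)·Dx^4  (order 4).
h: a_k = 0, 3, 2, -2, 19/6, -6, 209/15, -36, 2773/28, -286, …
ICs: h(0) = 0, h′(0) = 3, h′′(0) = 4, h′′′(0) = -12.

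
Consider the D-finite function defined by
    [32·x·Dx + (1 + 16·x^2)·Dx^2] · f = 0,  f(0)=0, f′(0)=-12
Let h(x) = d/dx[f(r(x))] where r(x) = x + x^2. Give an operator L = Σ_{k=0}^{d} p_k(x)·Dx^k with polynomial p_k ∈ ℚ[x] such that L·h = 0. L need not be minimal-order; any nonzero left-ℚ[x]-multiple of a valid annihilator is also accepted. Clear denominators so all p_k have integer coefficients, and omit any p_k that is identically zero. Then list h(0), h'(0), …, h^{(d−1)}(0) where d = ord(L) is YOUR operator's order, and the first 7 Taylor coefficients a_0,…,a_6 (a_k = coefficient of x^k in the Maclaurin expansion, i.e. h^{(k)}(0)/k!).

f: a_k = 0, -12, 0, 64, 0, -3072/5, 0, …
L₀ from L_f via x↦r, Dx↦r'^{-1}Dx.
h=h₀': d/dx-closure on L₀ ⇒ L.
L = (-2 + 32·x + 128·x^2 + 192·x^3 + 96·x^4) + (1 + 2·x + 16·x^2 + 64·x^3 + 80·x^4 + 32·x^5)·Dx  (order 1).
h: a_k = -12, -24, 192, 768, -2112, -18048, 6144, …
ICs: h(0) = -12.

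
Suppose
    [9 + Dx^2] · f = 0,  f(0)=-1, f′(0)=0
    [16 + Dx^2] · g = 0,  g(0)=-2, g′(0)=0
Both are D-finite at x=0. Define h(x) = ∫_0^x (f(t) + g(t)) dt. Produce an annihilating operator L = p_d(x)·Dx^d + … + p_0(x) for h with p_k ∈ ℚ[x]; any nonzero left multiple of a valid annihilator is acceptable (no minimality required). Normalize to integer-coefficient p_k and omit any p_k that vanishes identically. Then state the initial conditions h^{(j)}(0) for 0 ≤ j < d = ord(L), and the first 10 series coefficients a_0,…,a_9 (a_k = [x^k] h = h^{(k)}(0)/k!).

f: a_k = -1, 0, 9/2, 0, -27/8, 0, 81/80, 0, -729/4480, 0, …
g: a_k = -2, 0, 16, 0, -64/3, 0, 512/45, 0, -1024/315, 0, …
f+g: L₀ = lclm(L_f,L_g), ord ≤ 2+2.
∫: right-multiply L₀ by Dx.
L = 144·Dx + 25·Dx^3 + Dx^5  (order 5).
h: a_k = 0, -3, 0, 41/6, 0, -593/120, 0, 8921/5040, 0, -137633/362880, …
ICs: h(0) = 0, h′(0) = -3, h′′(0) = 0, h′′′(0) = 41, h′′′′(0) = 0.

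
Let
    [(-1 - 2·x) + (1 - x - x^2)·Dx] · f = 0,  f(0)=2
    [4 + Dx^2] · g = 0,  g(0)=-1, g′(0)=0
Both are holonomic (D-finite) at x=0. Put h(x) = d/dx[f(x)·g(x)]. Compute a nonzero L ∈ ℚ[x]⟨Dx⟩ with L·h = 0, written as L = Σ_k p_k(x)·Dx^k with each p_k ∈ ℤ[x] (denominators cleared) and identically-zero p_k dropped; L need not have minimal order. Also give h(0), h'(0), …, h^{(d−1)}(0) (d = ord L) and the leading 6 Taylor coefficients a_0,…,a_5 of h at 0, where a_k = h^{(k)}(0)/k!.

L = (-6 - 16·x - 8·x^2 + 16·x^3 + 8·x^4) + (-1 + 2·x + 12·x^2 + 8·x^3)·Dx + (1 - 3·x - x^2 + 4·x^3 + 2·x^4)·Dx^2  (order 2).
h: a_k = -2, 0, -6, -40/3, -80/3, -764/15, …
ICs: h(0) = -2, h′(0) = 0.

f: a_k = 2, 2, 4, 6, 10, 16, …
g: a_k = -1, 0, 2, 0, -2/3, 0, …
L₀ := L_f ⊗_s L_g (sym. prod.), ord ≤ 2.
h₀' ⇒ L via d/dx closure of L₀.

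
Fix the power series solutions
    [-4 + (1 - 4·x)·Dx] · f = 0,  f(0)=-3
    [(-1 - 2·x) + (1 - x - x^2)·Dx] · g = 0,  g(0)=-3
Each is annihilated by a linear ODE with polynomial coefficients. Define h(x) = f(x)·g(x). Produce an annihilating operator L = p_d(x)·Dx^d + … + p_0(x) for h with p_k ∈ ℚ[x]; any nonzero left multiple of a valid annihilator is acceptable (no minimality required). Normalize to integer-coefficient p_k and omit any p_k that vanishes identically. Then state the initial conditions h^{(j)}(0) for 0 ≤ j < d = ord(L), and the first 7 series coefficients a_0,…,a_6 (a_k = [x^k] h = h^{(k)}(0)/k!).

L = (-5 + 6·x + 12·x^2) + (1 - 5·x + 3·x^2 + 4·x^3)·Dx  (order 1).
h: a_k = 9, 45, 198, 819, 3321, 13356, 53541, …
ICs: h(0) = 9.

f: a_k = -3, -12, -48, -192, -768, -3072, -12288, …
g: a_k = -3, -3, -6, -9, -15, -24, -39, …
h₀=f·g: eliminate ⇒ L₀, order ≤ 1·1.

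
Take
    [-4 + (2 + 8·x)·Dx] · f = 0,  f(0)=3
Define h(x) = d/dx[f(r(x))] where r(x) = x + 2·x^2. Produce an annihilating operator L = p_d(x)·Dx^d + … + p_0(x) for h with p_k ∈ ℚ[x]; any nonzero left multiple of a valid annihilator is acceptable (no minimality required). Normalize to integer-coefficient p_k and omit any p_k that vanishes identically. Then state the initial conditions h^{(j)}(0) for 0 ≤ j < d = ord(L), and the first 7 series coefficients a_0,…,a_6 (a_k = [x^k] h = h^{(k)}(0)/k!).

L = 2 + (-1 - 8·x - 24·x^2 - 32·x^3)·Dx  (order 1).
h: a_k = 6, 12, -36, 72, -60, -216, 1176, …
ICs: h(0) = 6.

f: a_k = 3, 6, -6, 12, -30, 84, -252, …
L₀ from L_f via x↦r, Dx↦r'^{-1}Dx.
Derive L from L₀ (diff closure).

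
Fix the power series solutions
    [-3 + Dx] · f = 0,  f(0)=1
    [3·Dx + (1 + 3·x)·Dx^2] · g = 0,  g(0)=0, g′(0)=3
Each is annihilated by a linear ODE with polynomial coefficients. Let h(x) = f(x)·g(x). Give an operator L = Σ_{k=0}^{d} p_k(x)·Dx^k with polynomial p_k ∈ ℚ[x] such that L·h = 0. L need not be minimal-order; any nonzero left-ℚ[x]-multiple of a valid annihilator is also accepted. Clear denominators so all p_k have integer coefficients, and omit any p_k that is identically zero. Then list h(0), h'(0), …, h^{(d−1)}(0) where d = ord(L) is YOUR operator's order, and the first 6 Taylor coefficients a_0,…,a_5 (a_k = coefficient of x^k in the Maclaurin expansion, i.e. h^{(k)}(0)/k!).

f: a_k = 1, 3, 9/2, 9/2, 27/8, 81/40, …
g: a_k = 0, 3, -9/2, 9, -81/4, 243/5, …
f·g: L₀ = L_f ⊗_s L_g, ord ≤ 1·2.
L = 27·x + (-3 - 18·x)·Dx + (1 + 3·x)·Dx^2  (order 2).
h: a_k = 0, 3, 9/2, 9, 0, 729/40, …
ICs: h(0) = 0, h′(0) = 3.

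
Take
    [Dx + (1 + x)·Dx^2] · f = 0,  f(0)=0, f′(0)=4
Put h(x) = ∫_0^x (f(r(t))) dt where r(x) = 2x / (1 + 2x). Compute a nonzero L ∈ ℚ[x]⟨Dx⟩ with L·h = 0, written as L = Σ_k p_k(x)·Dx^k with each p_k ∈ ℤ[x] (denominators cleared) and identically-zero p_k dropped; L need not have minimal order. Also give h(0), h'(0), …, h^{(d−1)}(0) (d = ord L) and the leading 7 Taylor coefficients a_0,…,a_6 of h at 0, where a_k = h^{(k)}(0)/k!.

f: a_k = 0, 4, -2, 4/3, -1, 4/5, -2/3, …
h₀=f(r): pull back L_f along r ⇒ L₀.
∫: right-multiply L₀ by Dx.
L = (6 + 16·x)·Dx^2 + (1 + 6·x + 8·x^2)·Dx^3  (order 3).
h: a_k = 0, 0, 4, -8, 56/3, -48, 1984/15, …
ICs: h(0) = 0, h′(0) = 0, h′′(0) = 8.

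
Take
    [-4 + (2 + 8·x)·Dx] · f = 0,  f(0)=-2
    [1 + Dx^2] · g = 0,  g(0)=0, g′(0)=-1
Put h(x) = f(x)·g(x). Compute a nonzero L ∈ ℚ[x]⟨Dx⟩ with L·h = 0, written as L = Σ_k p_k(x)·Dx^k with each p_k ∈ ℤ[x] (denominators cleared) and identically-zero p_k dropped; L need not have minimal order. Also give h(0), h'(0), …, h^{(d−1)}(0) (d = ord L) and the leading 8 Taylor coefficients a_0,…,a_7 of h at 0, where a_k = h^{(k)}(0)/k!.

f: a_k = -2, -4, 4, -8, 20, -56, 168, -528, …
g: a_k = 0, -1, 0, 1/6, 0, -1/120, 0, 1/5040, …
Sym-product of L_f,L_g gives L₀ (≤ ord 2).
L = (13 + 8·x + 16·x^2) + (-4 - 16·x)·Dx + (1 + 8·x + 16·x^2)·Dx^2  (order 2).
h: a_k = 0, 2, 4, -13/3, 22/3, -1159/60, 547/10, -83009/504, …
ICs: h(0) = 0, h′(0) = 2.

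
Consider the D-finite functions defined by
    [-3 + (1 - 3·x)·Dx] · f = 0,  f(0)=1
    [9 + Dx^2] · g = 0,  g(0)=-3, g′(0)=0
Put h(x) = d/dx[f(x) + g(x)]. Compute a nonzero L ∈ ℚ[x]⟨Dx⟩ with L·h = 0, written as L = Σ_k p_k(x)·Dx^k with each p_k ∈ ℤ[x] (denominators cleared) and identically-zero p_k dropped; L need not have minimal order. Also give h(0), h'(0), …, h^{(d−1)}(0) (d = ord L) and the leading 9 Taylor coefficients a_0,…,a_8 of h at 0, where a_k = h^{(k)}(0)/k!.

f: a_k = 1, 3, 9, 27, 81, 243, 729, 2187, 6561, …
g: a_k = -3, 0, 27/2, 0, -81/8, 0, 243/80, 0, -2187/4480, …
Weyl lclm of L_f,L_g ⇒ L₀ (ord ≤ 3).
h=h₀': d/dx-closure on L₀ ⇒ L.
L = (702 - 324·x + 486·x^2) + (-63 + 243·x - 243·x^2 + 243·x^3)·Dx + (78 - 36·x + 54·x^2)·Dx^2 + (-7 + 27·x - 27·x^2 + 27·x^3)·Dx^3  (order 3).
h: a_k = 3, 45, 81, 567/2, 1215, 175689/40, 15309, 29391093/560, 177147, …
ICs: h(0) = 3, h′(0) = 45, h′′(0) = 162.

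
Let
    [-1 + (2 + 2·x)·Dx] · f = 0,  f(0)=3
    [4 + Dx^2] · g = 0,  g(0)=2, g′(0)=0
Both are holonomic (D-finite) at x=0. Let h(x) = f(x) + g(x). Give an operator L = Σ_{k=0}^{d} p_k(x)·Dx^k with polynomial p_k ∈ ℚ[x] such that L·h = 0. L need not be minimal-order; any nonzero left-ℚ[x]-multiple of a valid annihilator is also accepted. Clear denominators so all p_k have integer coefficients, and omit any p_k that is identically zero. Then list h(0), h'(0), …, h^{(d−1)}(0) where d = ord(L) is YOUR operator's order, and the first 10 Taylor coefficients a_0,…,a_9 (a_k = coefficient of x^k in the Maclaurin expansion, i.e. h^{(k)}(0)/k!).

L = (-76 - 128·x - 64·x^2) + (120 + 376·x + 384·x^2 + 128·x^3)·Dx + (-19 - 32·x - 16·x^2)·Dx^2 + (30 + 94·x + 96·x^2 + 32·x^3)·Dx^3  (order 3).
h: a_k = 5, 3/2, -35/8, 3/16, 467/384, 21/256, -11027/46080, 99/2048, -274333/10321920, 2145/65536, …
ICs: h(0) = 5, h′(0) = 3/2, h′′(0) = -35/4.

f: a_k = 3, 3/2, -3/8, 3/16, -15/128, 21/256, -63/1024, 99/2048, -1287/32768, 2145/65536, …
g: a_k = 2, 0, -4, 0, 4/3, 0, -8/45, 0, 4/315, 0, …
Sum ⇒ L₀ = lclm(L_f,L_g) in ℚ(x)⟨Dx⟩.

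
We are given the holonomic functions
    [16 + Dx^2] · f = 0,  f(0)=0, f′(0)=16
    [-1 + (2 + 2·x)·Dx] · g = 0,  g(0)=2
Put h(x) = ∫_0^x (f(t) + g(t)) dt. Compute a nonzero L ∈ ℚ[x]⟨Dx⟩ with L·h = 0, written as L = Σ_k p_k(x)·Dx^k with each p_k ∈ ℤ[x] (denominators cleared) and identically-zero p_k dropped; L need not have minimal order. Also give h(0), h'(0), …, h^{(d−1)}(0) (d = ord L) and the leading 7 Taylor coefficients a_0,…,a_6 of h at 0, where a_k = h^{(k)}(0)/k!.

f: a_k = 0, 16, 0, -128/3, 0, 512/15, 0, …
g: a_k = 2, 1, -1/4, 1/8, -5/64, 7/128, -21/512, …
L₀ := lclm(L_f,L_g); ord L₀ ≤ 2+1.
h=∫₀ˣh₀: take L = L₀·Dx.
L = (-1072 - 2048·x - 1024·x^2)·Dx + (2016 + 6112·x + 6144·x^2 + 2048·x^3)·Dx^2 + (-67 - 128·x - 64·x^2)·Dx^3 + (126 + 382·x + 384·x^2 + 128·x^3)·Dx^4  (order 4).
h: a_k = 0, 2, 17/2, -1/12, -1021/96, -1/64, 65641/11520, …
ICs: h(0) = 0, h′(0) = 2, h′′(0) = 17, h′′′(0) = -1/2.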